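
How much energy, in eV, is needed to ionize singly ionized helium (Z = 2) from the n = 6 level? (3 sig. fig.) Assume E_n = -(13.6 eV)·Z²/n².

E_n = −13.6 Z²/n² = −54.40/n² eV for Z = 2.
E_6 = −54.40/36 = −1.51 eV, so ionization (to E = 0) requires 1.51 eV.

1.51 eV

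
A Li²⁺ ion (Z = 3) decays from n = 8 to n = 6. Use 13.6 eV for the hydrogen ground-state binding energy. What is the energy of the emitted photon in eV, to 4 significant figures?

The Bohr energies scale as Z², so for Z = 3: E_n = −122.4/n² eV.
E_8 = −122.4/64 = −1.913 eV and E_6 = −122.4/36 = −3.400 eV.
The photon energy is |E_8 − E_6| = 1.488 eV.

1.488 eV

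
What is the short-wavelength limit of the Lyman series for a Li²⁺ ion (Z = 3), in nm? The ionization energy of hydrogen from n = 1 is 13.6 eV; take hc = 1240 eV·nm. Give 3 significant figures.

10.1 nm

The Lyman series has lower level n_f = 1; the series limit corresponds to n_i → ∞.
ΔE_max = 13.6 × 9 / 1² = 122.4 eV.
λ_min = 1240 / 122.4 = 10.1 nm.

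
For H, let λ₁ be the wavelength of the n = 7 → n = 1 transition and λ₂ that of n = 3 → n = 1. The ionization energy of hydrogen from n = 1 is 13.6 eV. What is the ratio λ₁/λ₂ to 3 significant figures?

λ ∝ 1/ΔE ∝ 1/(1/n_f² − 1/n_i²), and the Z² and hc factors cancel in the ratio.
λ₁/λ₂ = (1/1² − 1/3²)/(1/1² − 1/7²) = 0.8889/0.9796 = 0.907.

0.907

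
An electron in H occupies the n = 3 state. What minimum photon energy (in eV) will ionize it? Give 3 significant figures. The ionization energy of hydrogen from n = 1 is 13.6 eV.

E_3 = −13.60/9 = −1.51 eV, so ionization (to E = 0) requires 1.51 eV.

1.51 eV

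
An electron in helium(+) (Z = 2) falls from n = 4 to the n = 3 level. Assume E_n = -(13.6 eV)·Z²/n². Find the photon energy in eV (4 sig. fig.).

2.644 eV

The Bohr energies scale as Z², so for Z = 2: E_n = −54.40/n² eV.
E_4 = −54.40/16 = −3.400 eV and E_3 = −54.40/9 = −6.044 eV.
The photon energy is |E_4 − E_3| = 2.644 eV.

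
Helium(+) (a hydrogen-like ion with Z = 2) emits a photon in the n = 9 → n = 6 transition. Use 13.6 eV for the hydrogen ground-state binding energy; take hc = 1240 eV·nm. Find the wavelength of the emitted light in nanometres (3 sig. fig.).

For Z = 2 the level energies scale as Z², so the effective Rydberg energy is 13.6 × 4 = 54.40 eV.
ΔE = 54.40 × (1/6² − 1/9²) = 54.40 × 0.01543 = 0.8395 eV.
λ = hc/ΔE = 1240 / 0.8395 = 1480 nm.

1480 nm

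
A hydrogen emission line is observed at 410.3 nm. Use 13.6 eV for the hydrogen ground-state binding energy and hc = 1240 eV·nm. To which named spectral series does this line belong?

Balmer

ΔE = 1240/410.3 = 3.022 eV.
This matches 13.6 × (1/2² − 1/6²), so n_f = 2: the Balmer series.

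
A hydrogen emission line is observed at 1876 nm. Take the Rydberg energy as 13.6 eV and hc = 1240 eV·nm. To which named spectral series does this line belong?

ΔE = 1240/1876 = 0.6610 eV.
This matches 13.6 × (1/3² − 1/4²), so n_f = 3: the Paschen series.

Paschen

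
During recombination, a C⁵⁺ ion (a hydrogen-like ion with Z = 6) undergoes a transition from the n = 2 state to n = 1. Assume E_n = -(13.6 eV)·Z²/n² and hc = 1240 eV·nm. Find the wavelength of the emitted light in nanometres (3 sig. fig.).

For Z = 6 the level energies scale as Z², so the effective Rydberg energy is 13.6 × 36 = 489.6 eV.
ΔE = 489.6 × (1/1² − 1/2²) = 489.6 × 0.7500 = 367.2 eV.
λ = hc/ΔE = 1240 / 367.2 = 3.38 nm.

3.38 nm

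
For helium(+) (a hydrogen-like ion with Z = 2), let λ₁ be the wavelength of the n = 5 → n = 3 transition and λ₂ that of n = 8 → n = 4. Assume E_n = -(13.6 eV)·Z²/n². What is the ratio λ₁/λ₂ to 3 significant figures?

λ ∝ 1/ΔE ∝ 1/(1/n_f² − 1/n_i²), and the Z² and hc factors cancel in the ratio.
λ₁/λ₂ = (1/4² − 1/8²)/(1/3² − 1/5²) = 0.04688/0.07111 = 0.659.

0.659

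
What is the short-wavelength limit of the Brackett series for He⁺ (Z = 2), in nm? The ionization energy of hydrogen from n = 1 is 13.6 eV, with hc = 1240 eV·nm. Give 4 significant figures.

364.7 nm

The Brackett series has lower level n_f = 4; the series limit corresponds to n_i → ∞.
ΔE_max = 13.6 × 4 / 4² = 3.400 eV.
λ_min = 1240 / 3.400 = 364.7 nm.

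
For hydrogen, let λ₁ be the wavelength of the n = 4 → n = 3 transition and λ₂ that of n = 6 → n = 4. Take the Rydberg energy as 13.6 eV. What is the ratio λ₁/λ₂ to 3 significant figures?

λ ∝ 1/ΔE ∝ 1/(1/n_f² − 1/n_i²), and the Z² and hc factors cancel in the ratio.
λ₁/λ₂ = (1/4² − 1/6²)/(1/3² − 1/4²) = 0.03472/0.04861 = 0.714.

0.714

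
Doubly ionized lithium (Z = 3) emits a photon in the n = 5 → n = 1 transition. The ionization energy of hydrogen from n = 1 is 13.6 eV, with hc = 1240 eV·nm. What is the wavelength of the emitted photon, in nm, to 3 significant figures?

For Z = 3 the level energies scale as Z², so the effective Rydberg energy is 13.6 × 9 = 122.4 eV.
ΔE = 122.4 × (1/1² − 1/5²) = 122.4 × 0.9600 = 117.5 eV.
λ = hc/ΔE = 1240 / 117.5 = 10.6 nm.

10.6 nm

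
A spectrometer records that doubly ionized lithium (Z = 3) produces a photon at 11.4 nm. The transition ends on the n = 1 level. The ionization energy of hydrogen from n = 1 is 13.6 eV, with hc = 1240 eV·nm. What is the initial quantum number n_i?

n_i = 3

The photon energy is ΔE = hc/λ = 1240 / 11.4 = 108.8 eV.
With Z = 3, ΔE = 122.4 × (1/n_f² − 1/n_i²), so 1/n_f² − 1/n_i² = 0.8887.
With n_f = 1: 1/n_i² = 1/1 − 0.8887 = 0.1113, so n_i ≈ 3.00.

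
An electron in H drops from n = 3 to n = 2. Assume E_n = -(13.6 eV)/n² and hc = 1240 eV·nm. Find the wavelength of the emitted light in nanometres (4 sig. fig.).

ΔE = 13.60 × (1/2² − 1/3²) = 13.60 × 0.1389 = 1.889 eV.
λ = hc/ΔE = 1240 / 1.889 = 656.5 nm.
This line belongs to the Balmer series.

656.5 nm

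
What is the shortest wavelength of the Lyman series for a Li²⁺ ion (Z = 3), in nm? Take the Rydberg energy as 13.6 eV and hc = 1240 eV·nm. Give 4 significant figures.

10.13 nm

The Lyman series has lower level n_f = 1; the series limit corresponds to n_i → ∞.
ΔE_max = 13.6 × 9 / 1² = 122.4 eV.
λ_min = 1240 / 122.4 = 10.13 nm.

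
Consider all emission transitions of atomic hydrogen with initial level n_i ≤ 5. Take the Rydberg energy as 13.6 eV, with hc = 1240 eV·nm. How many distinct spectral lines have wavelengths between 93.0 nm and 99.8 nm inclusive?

Enumerate all n_i → n_f pairs with 1 ≤ n_f < n_i ≤ 5 and compute λ = 1240 / [13.6·1·(1/n_f² − 1/n_i²)].
Lines falling in [93.0, 99.8] nm: 5→1 (94.98 nm), 4→1 (97.25 nm).

2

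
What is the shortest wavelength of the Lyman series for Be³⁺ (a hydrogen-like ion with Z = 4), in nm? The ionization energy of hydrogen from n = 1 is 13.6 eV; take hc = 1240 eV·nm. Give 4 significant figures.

The Lyman series has lower level n_f = 1; the series limit corresponds to n_i → ∞.
ΔE_max = 13.6 × 16 / 1² = 217.6 eV.
λ_min = 1240 / 217.6 = 5.699 nm.

5.699 nm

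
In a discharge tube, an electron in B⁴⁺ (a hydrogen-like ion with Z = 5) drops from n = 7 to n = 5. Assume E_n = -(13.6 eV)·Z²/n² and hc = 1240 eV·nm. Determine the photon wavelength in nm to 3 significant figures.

186 nm

For Z = 5 the level energies scale as Z², so the effective Rydberg energy is 13.6 × 25 = 340.0 eV.
ΔE = 340.0 × (1/5² − 1/7²) = 340.0 × 0.01959 = 6.661 eV.
λ = hc/ΔE = 1240 / 6.661 = 186 nm.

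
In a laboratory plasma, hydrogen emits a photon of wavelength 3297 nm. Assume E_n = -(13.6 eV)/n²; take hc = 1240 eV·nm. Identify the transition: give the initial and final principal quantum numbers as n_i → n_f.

n_i = 9, n_f = 5

The photon energy is ΔE = hc/λ = 1240 / 3297 = 0.3761 eV.
With Z = 1, ΔE = 13.60 × (1/n_f² − 1/n_i²), so 1/n_f² − 1/n_i² = 0.02765.
Trying n_f = 5 gives 1/n_i² = 0.01235, i.e. n_i ≈ 9; this pair matches.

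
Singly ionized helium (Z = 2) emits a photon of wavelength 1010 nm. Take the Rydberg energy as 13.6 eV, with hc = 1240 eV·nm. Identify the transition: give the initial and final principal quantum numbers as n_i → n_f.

The photon energy is ΔE = hc/λ = 1240 / 1010 = 1.228 eV.
With Z = 2, ΔE = 54.40 × (1/n_f² − 1/n_i²), so 1/n_f² − 1/n_i² = 0.02257.
Trying n_f = 4 gives 1/n_i² = 0.03993, i.e. n_i ≈ 5; this pair matches.

n_i = 5, n_f = 4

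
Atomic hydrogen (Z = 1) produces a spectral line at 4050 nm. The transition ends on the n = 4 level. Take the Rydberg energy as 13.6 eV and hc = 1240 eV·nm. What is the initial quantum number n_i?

n_i = 5

The photon energy is ΔE = hc/λ = 1240 / 4050 = 0.3062 eV.
With Z = 1, ΔE = 13.60 × (1/n_f² − 1/n_i²), so 1/n_f² − 1/n_i² = 0.02251.
With n_f = 4: 1/n_i² = 1/16 − 0.02251 = 0.03999, so n_i ≈ 5.00.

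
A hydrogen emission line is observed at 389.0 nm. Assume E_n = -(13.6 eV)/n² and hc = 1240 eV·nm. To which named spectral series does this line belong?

ΔE = 1240/389.0 = 3.188 eV.
This matches 13.6 × (1/2² − 1/8²), so n_f = 2: the Balmer series.

Balmer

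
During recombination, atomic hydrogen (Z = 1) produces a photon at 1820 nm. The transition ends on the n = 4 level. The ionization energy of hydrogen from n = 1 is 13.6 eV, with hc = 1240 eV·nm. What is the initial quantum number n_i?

The photon energy is ΔE = hc/λ = 1240 / 1820 = 0.6813 eV.
With Z = 1, ΔE = 13.60 × (1/n_f² − 1/n_i²), so 1/n_f² − 1/n_i² = 0.05010.
With n_f = 4: 1/n_i² = 1/16 − 0.05010 = 0.01240, so n_i ≈ 8.98.

n_i = 9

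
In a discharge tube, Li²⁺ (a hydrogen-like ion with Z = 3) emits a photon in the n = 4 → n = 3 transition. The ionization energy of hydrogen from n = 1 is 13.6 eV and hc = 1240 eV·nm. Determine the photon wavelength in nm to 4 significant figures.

For Z = 3 the level energies scale as Z², so the effective Rydberg energy is 13.6 × 9 = 122.4 eV.
ΔE = 122.4 × (1/3² − 1/4²) = 122.4 × 0.04861 = 5.950 eV.
λ = hc/ΔE = 1240 / 5.950 = 208.4 nm.

208.4 nm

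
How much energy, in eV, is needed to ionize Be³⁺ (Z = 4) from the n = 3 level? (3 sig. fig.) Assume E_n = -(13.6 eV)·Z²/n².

24.2 eV

E_n = −13.6 Z²/n² = −217.6/n² eV for Z = 4.
E_3 = −217.6/9 = −24.2 eV, so ionization (to E = 0) requires 24.2 eV.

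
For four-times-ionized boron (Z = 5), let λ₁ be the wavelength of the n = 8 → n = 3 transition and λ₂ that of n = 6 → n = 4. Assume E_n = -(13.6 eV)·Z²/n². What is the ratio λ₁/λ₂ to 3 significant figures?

λ ∝ 1/ΔE ∝ 1/(1/n_f² − 1/n_i²), and the Z² and hc factors cancel in the ratio.
λ₁/λ₂ = (1/4² − 1/6²)/(1/3² − 1/8²) = 0.03472/0.09549 = 0.364.

0.364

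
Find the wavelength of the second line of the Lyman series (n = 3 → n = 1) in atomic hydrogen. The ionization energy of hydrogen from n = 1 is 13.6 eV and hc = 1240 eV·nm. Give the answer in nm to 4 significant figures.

102.6 nm

The Lyman series terminates on n_f = 1; the second line has n_i = 1+2 = 3.
ΔE = 13.60 × (1/1² − 1/3²) = 12.09 eV.
λ = 1240 / 12.09 = 102.6 nm.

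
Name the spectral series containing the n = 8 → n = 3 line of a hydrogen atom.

Paschen

The series is set by the lower level: n_f = 3 is the Paschen series.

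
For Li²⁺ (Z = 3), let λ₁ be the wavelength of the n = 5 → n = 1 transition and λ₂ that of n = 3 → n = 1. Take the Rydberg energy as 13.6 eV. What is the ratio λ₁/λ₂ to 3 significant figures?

0.926

λ ∝ 1/ΔE ∝ 1/(1/n_f² − 1/n_i²), and the Z² and hc factors cancel in the ratio.
λ₁/λ₂ = (1/1² − 1/3²)/(1/1² − 1/5²) = 0.8889/0.9600 = 0.926.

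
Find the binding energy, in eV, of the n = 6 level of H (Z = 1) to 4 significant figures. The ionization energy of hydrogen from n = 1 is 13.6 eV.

E_6 = −13.60/36 = −0.3778 eV, so ionization (to E = 0) requires 0.3778 eV.

0.3778 eV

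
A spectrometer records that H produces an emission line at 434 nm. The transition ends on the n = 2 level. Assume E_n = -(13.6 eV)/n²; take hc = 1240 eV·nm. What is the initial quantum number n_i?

n_i = 5

The photon energy is ΔE = hc/λ = 1240 / 434 = 2.857 eV.
With Z = 1, ΔE = 13.60 × (1/n_f² − 1/n_i²), so 1/n_f² − 1/n_i² = 0.2101.
With n_f = 2: 1/n_i² = 1/4 − 0.2101 = 0.03992, so n_i ≈ 5.01.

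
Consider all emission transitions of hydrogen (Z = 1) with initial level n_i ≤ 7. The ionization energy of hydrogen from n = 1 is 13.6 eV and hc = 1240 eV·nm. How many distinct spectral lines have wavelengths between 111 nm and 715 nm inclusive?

6

Enumerate all n_i → n_f pairs with 1 ≤ n_f < n_i ≤ 7 and compute λ = 1240 / [13.6·1·(1/n_f² − 1/n_i²)].
Lines falling in [111, 715] nm: 2→1 (121.6 nm), 7→2 (397.1 nm), 6→2 (410.3 nm), 5→2 (434.2 nm), 4→2 (486.3 nm), 3→2 (656.5 nm).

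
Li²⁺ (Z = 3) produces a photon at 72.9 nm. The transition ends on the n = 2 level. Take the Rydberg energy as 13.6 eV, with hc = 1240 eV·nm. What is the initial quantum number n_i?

The photon energy is ΔE = hc/λ = 1240 / 72.9 = 17.01 eV.
With Z = 3, ΔE = 122.4 × (1/n_f² − 1/n_i²), so 1/n_f² − 1/n_i² = 0.1390.
With n_f = 2: 1/n_i² = 1/4 − 0.1390 = 0.1110, so n_i ≈ 3.00.

n_i = 3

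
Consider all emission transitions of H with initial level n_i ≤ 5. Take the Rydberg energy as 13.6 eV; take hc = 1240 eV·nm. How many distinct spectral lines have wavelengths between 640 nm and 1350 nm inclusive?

2

Enumerate all n_i → n_f pairs with 1 ≤ n_f < n_i ≤ 5 and compute λ = 1240 / [13.6·1·(1/n_f² − 1/n_i²)].
Lines falling in [640, 1350] nm: 3→2 (656.5 nm), 5→3 (1282 nm).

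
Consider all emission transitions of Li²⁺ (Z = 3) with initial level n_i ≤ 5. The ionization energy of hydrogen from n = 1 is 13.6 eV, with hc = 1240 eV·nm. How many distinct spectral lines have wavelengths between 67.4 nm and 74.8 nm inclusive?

Enumerate all n_i → n_f pairs with 1 ≤ n_f < n_i ≤ 5 and compute λ = 1240 / [13.6·9·(1/n_f² − 1/n_i²)].
Lines falling in [67.4, 74.8] nm: 3→2 (72.94 nm).

1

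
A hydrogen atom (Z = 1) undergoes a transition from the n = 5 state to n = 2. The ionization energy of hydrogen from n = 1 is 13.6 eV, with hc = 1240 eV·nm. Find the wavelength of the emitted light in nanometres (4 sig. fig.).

ΔE = 13.60 × (1/2² − 1/5²) = 13.60 × 0.2100 = 2.856 eV.
λ = hc/ΔE = 1240 / 2.856 = 434.2 nm.
This line belongs to the Balmer series.

434.2 nm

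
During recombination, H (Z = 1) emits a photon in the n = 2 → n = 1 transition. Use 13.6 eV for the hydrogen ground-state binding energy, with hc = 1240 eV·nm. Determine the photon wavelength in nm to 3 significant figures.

122 nm

ΔE = 13.60 × (1/1² − 1/2²) = 13.60 × 0.7500 = 10.20 eV.
λ = hc/ΔE = 1240 / 10.20 = 122 nm.
This line belongs to the Lyman series.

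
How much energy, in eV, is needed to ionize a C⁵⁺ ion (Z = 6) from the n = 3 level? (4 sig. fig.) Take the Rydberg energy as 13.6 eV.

E_n = −13.6 Z²/n² = −489.6/n² eV for Z = 6.
E_3 = −489.6/9 = −54.40 eV, so ionization (to E = 0) requires 54.40 eV.

54.40 eV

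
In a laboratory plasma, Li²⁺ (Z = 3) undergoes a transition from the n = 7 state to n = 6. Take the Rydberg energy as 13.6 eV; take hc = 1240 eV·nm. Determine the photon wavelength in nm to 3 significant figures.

For Z = 3 the level energies scale as Z², so the effective Rydberg energy is 13.6 × 9 = 122.4 eV.
ΔE = 122.4 × (1/6² − 1/7²) = 122.4 × 0.007370 = 0.9020 eV.
λ = hc/ΔE = 1240 / 0.9020 = 1370 nm.

1370 nm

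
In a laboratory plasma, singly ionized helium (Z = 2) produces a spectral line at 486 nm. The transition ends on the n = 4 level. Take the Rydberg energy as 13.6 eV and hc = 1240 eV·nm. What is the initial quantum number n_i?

n_i = 8

The photon energy is ΔE = hc/λ = 1240 / 486 = 2.551 eV.
With Z = 2, ΔE = 54.40 × (1/n_f² − 1/n_i²), so 1/n_f² − 1/n_i² = 0.04690.
With n_f = 4: 1/n_i² = 1/16 − 0.04690 = 0.01560, so n_i ≈ 8.01.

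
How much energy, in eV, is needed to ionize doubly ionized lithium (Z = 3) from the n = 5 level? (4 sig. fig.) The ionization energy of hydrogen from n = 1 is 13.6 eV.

4.896 eV

E_n = −13.6 Z²/n² = −122.4/n² eV for Z = 3.
E_5 = −122.4/25 = −4.896 eV, so ionization (to E = 0) requires 4.896 eV.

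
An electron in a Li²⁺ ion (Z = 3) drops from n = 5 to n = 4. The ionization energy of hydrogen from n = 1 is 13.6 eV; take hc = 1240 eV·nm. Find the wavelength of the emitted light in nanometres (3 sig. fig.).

For Z = 3 the level energies scale as Z², so the effective Rydberg energy is 13.6 × 9 = 122.4 eV.
ΔE = 122.4 × (1/4² − 1/5²) = 122.4 × 0.02250 = 2.754 eV.
λ = hc/ΔE = 1240 / 2.754 = 450 nm.

450 nm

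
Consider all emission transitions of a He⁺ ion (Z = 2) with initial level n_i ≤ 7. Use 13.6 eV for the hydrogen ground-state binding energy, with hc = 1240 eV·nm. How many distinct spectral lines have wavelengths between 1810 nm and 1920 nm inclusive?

1

Enumerate all n_i → n_f pairs with 1 ≤ n_f < n_i ≤ 7 and compute λ = 1240 / [13.6·4·(1/n_f² − 1/n_i²)].
Lines falling in [1810, 1920] nm: 6→5 (1865 nm).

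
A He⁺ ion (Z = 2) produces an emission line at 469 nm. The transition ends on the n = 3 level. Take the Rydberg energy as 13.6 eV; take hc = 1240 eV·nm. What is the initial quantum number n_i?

n_i = 4

The photon energy is ΔE = hc/λ = 1240 / 469 = 2.644 eV.
With Z = 2, ΔE = 54.40 × (1/n_f² − 1/n_i²), so 1/n_f² − 1/n_i² = 0.04860.
With n_f = 3: 1/n_i² = 1/9 − 0.04860 = 0.06251, so n_i ≈ 4.00.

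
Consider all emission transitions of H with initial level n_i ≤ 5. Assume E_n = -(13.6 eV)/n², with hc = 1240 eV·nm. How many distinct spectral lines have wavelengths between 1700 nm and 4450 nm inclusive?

2

Enumerate all n_i → n_f pairs with 1 ≤ n_f < n_i ≤ 5 and compute λ = 1240 / [13.6·1·(1/n_f² − 1/n_i²)].
Lines falling in [1700, 4450] nm: 4→3 (1876 nm), 5→4 (4052 nm).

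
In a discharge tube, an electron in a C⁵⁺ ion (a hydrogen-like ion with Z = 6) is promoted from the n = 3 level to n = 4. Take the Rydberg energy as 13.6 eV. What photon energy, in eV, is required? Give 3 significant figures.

The Bohr energies scale as Z², so for Z = 6: E_n = −489.6/n² eV.
E_4 = −489.6/16 = −30.60 eV and E_3 = −489.6/9 = −54.40 eV.
The photon energy is |E_4 − E_3| = 23.8 eV.

23.8 eV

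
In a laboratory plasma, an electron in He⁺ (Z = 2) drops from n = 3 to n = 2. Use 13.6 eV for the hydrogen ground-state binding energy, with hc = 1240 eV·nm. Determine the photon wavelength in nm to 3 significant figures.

For Z = 2 the level energies scale as Z², so the effective Rydberg energy is 13.6 × 4 = 54.40 eV.
ΔE = 54.40 × (1/2² − 1/3²) = 54.40 × 0.1389 = 7.556 eV.
λ = hc/ΔE = 1240 / 7.556 = 164 nm.

164 nm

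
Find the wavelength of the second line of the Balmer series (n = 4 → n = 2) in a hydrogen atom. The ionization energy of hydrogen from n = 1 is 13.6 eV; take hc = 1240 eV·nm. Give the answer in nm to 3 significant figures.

The Balmer series terminates on n_f = 2; the second line has n_i = 2+2 = 4.
ΔE = 13.60 × (1/2² − 1/4²) = 2.550 eV.
λ = 1240 / 2.550 = 486 nm.

486 nm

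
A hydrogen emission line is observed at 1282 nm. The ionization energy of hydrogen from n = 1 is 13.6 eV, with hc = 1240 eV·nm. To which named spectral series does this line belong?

ΔE = 1240/1282 = 0.9672 eV.
This matches 13.6 × (1/3² − 1/5²), so n_f = 3: the Paschen series.

Paschen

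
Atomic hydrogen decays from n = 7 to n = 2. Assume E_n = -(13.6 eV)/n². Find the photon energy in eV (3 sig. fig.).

E_7 = −13.60/49 = −0.2776 eV and E_2 = −13.60/4 = −3.400 eV.
The photon energy is |E_7 − E_2| = 3.12 eV.

3.12 eV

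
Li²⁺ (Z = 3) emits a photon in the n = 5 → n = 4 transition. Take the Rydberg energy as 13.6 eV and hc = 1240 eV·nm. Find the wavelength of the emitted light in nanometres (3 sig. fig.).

450 nm

For Z = 3 the level energies scale as Z², so the effective Rydberg energy is 13.6 × 9 = 122.4 eV.
ΔE = 122.4 × (1/4² − 1/5²) = 122.4 × 0.02250 = 2.754 eV.
λ = hc/ΔE = 1240 / 2.754 = 450 nm.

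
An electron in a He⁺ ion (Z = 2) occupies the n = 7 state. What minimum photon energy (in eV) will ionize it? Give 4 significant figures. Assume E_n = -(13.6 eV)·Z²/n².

E_n = −13.6 Z²/n² = −54.40/n² eV for Z = 2.
E_7 = −54.40/49 = −1.110 eV, so ionization (to E = 0) requires 1.110 eV.

1.110 eV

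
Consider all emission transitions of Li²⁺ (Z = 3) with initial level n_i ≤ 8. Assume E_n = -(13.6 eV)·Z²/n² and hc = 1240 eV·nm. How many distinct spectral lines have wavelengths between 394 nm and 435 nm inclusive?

1

Enumerate all n_i → n_f pairs with 1 ≤ n_f < n_i ≤ 8 and compute λ = 1240 / [13.6·9·(1/n_f² − 1/n_i²)].
Lines falling in [394, 435] nm: 8→5 (415.6 nm).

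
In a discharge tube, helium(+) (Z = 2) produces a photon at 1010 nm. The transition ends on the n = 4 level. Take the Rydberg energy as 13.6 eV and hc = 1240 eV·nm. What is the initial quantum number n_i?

n_i = 5

The photon energy is ΔE = hc/λ = 1240 / 1010 = 1.228 eV.
With Z = 2, ΔE = 54.40 × (1/n_f² − 1/n_i²), so 1/n_f² − 1/n_i² = 0.02257.
With n_f = 4: 1/n_i² = 1/16 − 0.02257 = 0.03993, so n_i ≈ 5.00.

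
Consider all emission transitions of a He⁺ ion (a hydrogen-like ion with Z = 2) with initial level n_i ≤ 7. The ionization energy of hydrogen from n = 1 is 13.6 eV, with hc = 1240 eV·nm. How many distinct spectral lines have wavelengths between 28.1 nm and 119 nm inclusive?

Enumerate all n_i → n_f pairs with 1 ≤ n_f < n_i ≤ 7 and compute λ = 1240 / [13.6·4·(1/n_f² − 1/n_i²)].
Lines falling in [28.1, 119] nm: 2→1 (30.39 nm), 7→2 (99.28 nm), 6→2 (102.6 nm), 5→2 (108.5 nm).

4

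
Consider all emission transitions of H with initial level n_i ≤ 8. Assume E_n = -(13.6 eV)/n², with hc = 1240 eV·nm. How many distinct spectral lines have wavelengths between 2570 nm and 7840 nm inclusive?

6

Enumerate all n_i → n_f pairs with 1 ≤ n_f < n_i ≤ 8 and compute λ = 1240 / [13.6·1·(1/n_f² − 1/n_i²)].
Lines falling in [2570, 7840] nm: 6→4 (2626 nm), 8→5 (3741 nm), 5→4 (4052 nm), 7→5 (4654 nm), 6→5 (7460 nm), 8→6 (7503 nm).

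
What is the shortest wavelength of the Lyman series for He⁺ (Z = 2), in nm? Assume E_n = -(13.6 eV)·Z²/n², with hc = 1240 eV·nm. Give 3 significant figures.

22.8 nm

The Lyman series has lower level n_f = 1; the series limit corresponds to n_i → ∞.
ΔE_max = 13.6 × 4 / 1² = 54.40 eV.
λ_min = 1240 / 54.40 = 22.8 nm.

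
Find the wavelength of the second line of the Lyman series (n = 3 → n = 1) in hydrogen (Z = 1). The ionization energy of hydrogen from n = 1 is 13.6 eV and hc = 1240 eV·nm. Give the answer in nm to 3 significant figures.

103 nm

The Lyman series terminates on n_f = 1; the second line has n_i = 1+2 = 3.
ΔE = 13.60 × (1/1² − 1/3²) = 12.09 eV.
λ = 1240 / 12.09 = 103 nm.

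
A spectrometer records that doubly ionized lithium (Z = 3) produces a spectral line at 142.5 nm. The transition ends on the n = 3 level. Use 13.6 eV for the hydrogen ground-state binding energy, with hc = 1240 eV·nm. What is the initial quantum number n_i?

n_i = 5

The photon energy is ΔE = hc/λ = 1240 / 142.5 = 8.702 eV.
With Z = 3, ΔE = 122.4 × (1/n_f² − 1/n_i²), so 1/n_f² − 1/n_i² = 0.07109.
With n_f = 3: 1/n_i² = 1/9 − 0.07109 = 0.04002, so n_i ≈ 5.00.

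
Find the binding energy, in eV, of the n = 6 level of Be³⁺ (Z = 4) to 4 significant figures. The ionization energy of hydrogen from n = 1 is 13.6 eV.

E_n = −13.6 Z²/n² = −217.6/n² eV for Z = 4.
E_6 = −217.6/36 = −6.044 eV, so ionization (to E = 0) requires 6.044 eV.

6.044 eV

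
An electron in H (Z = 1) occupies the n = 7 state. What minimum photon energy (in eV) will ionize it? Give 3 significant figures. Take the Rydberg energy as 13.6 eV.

E_7 = −13.60/49 = −0.278 eV, so ionization (to E = 0) requires 0.278 eV.

0.278 eV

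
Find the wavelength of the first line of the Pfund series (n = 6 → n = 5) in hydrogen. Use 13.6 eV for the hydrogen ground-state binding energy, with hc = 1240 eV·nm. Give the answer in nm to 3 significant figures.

7460 nm

The Pfund series terminates on n_f = 5; the first line has n_i = 5+1 = 6.
ΔE = 13.60 × (1/5² − 1/6²) = 0.1662 eV.
λ = 1240 / 0.1662 = 7460 nm.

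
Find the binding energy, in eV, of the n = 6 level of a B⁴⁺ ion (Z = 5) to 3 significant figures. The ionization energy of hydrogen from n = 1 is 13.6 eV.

9.44 eV

E_n = −13.6 Z²/n² = −340.0/n² eV for Z = 5.
E_6 = −340.0/36 = −9.44 eV, so ionization (to E = 0) requires 9.44 eV.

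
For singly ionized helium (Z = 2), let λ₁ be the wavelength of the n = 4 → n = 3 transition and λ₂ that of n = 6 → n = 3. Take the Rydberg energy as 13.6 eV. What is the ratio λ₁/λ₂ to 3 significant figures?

1.71

λ ∝ 1/ΔE ∝ 1/(1/n_f² − 1/n_i²), and the Z² and hc factors cancel in the ratio.
λ₁/λ₂ = (1/3² − 1/6²)/(1/3² − 1/4²) = 0.08333/0.04861 = 1.71.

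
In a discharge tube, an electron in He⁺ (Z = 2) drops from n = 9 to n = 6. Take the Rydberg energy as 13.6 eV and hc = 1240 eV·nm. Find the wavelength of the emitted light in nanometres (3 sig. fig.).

1480 nm

For Z = 2 the level energies scale as Z², so the effective Rydberg energy is 13.6 × 4 = 54.40 eV.
ΔE = 54.40 × (1/6² − 1/9²) = 54.40 × 0.01543 = 0.8395 eV.
λ = hc/ΔE = 1240 / 0.8395 = 1480 nm.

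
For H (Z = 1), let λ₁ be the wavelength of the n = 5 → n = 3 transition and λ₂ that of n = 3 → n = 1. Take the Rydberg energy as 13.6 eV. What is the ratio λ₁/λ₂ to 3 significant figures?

12.5

λ ∝ 1/ΔE ∝ 1/(1/n_f² − 1/n_i²), and the Z² and hc factors cancel in the ratio.
λ₁/λ₂ = (1/1² − 1/3²)/(1/3² − 1/5²) = 0.8889/0.07111 = 12.5.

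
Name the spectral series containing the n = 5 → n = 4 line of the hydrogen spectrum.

Brackett

The series is set by the lower level: n_f = 4 is the Brackett series.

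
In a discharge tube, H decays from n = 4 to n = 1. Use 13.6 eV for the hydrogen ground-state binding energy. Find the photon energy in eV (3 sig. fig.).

E_4 = −13.60/16 = −0.8500 eV and E_1 = −13.60/1 = −13.60 eV.
The photon energy is |E_4 − E_1| = 12.8 eV.

12.8 eV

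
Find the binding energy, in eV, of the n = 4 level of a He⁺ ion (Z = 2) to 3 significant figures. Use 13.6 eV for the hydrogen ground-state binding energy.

E_n = −13.6 Z²/n² = −54.40/n² eV for Z = 2.
E_4 = −54.40/16 = −3.40 eV, so ionization (to E = 0) requires 3.40 eV.

3.40 eV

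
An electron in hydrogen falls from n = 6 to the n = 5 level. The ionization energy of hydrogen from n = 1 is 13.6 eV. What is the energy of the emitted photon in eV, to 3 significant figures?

E_6 = −13.60/36 = −0.3778 eV and E_5 = −13.60/25 = −0.5440 eV.
The photon energy is |E_6 − E_5| = 0.166 eV.

0.166 eV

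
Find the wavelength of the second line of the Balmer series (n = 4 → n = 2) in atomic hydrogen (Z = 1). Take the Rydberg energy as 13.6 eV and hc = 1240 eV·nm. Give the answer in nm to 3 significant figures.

The Balmer series terminates on n_f = 2; the second line has n_i = 2+2 = 4.
ΔE = 13.60 × (1/2² − 1/4²) = 2.550 eV.
λ = 1240 / 2.550 = 486 nm.

486 nm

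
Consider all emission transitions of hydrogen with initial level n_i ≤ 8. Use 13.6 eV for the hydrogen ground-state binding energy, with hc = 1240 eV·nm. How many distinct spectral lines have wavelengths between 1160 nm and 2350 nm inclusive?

Enumerate all n_i → n_f pairs with 1 ≤ n_f < n_i ≤ 8 and compute λ = 1240 / [13.6·1·(1/n_f² − 1/n_i²)].
Lines falling in [1160, 2350] nm: 5→3 (1282 nm), 4→3 (1876 nm), 8→4 (1945 nm), 7→4 (2166 nm).

4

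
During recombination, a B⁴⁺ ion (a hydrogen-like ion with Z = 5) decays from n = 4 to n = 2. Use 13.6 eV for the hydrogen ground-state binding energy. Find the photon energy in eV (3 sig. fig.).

63.8 eV

The Bohr energies scale as Z², so for Z = 5: E_n = −340.0/n² eV.
E_4 = −340.0/16 = −21.25 eV and E_2 = −340.0/4 = −85.00 eV.
The photon energy is |E_4 − E_2| = 63.8 eV.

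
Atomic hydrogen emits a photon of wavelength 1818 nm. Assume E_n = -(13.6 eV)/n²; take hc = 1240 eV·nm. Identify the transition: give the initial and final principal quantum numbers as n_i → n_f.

The photon energy is ΔE = hc/λ = 1240 / 1818 = 0.6821 eV.
With Z = 1, ΔE = 13.60 × (1/n_f² − 1/n_i²), so 1/n_f² − 1/n_i² = 0.05015.
Trying n_f = 4 gives 1/n_i² = 0.01235, i.e. n_i ≈ 9; this pair matches.

n_i = 9, n_f = 4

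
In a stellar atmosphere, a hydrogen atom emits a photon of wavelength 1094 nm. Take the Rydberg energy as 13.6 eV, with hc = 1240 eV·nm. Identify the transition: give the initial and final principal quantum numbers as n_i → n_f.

n_i = 6, n_f = 3

The photon energy is ΔE = hc/λ = 1240 / 1094 = 1.133 eV.
With Z = 1, ΔE = 13.60 × (1/n_f² − 1/n_i²), so 1/n_f² − 1/n_i² = 0.08334.
Trying n_f = 3 gives 1/n_i² = 0.02777, i.e. n_i ≈ 6; this pair matches.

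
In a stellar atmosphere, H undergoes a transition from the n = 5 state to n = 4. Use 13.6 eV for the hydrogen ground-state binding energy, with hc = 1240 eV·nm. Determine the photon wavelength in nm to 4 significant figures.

4052 nm

ΔE = 13.60 × (1/4² − 1/5²) = 13.60 × 0.02250 = 0.3060 eV.
λ = hc/ΔE = 1240 / 0.3060 = 4052 nm.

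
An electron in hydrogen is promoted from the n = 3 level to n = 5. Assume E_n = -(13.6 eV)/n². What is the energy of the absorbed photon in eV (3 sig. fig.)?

0.967 eV

E_5 = −13.60/25 = −0.5440 eV and E_3 = −13.60/9 = −1.511 eV.
The photon energy is |E_5 − E_3| = 0.967 eV.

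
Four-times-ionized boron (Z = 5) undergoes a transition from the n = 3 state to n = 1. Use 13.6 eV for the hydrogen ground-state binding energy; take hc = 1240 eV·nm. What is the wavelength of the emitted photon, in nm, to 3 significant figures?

For Z = 5 the level energies scale as Z², so the effective Rydberg energy is 13.6 × 25 = 340.0 eV.
ΔE = 340.0 × (1/1² − 1/3²) = 340.0 × 0.8889 = 302.2 eV.
λ = hc/ΔE = 1240 / 302.2 = 4.10 nm.

4.10 nm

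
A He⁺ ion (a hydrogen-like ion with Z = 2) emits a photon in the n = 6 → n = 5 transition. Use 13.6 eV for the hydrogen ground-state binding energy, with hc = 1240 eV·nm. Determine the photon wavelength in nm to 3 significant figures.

For Z = 2 the level energies scale as Z², so the effective Rydberg energy is 13.6 × 4 = 54.40 eV.
ΔE = 54.40 × (1/5² − 1/6²) = 54.40 × 0.01222 = 0.6649 eV.
λ = hc/ΔE = 1240 / 0.6649 = 1860 nm.

1860 nm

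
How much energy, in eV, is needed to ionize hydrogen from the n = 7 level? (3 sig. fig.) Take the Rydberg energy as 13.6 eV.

E_7 = −13.60/49 = −0.278 eV, so ionization (to E = 0) requires 0.278 eV.

0.278 eV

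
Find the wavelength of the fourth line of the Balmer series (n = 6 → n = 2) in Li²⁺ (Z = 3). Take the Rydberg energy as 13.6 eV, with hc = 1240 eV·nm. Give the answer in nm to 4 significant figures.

45.59 nm

The Balmer series terminates on n_f = 2; the fourth line has n_i = 2+4 = 6.
ΔE = 122.4 × (1/2² − 1/6²) = 27.20 eV.
λ = 1240 / 27.20 = 45.59 nm.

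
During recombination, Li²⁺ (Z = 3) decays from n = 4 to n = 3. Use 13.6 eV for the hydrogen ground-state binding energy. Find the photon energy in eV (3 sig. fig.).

The Bohr energies scale as Z², so for Z = 3: E_n = −122.4/n² eV.
E_4 = −122.4/16 = −7.650 eV and E_3 = −122.4/9 = −13.60 eV.
The photon energy is |E_4 − E_3| = 5.95 eV.

5.95 eV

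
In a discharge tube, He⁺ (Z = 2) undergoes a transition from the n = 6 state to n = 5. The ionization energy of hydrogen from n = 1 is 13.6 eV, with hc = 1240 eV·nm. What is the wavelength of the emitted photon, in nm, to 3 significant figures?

For Z = 2 the level energies scale as Z², so the effective Rydberg energy is 13.6 × 4 = 54.40 eV.
ΔE = 54.40 × (1/5² − 1/6²) = 54.40 × 0.01222 = 0.6649 eV.
λ = hc/ΔE = 1240 / 0.6649 = 1860 nm.

1860 nm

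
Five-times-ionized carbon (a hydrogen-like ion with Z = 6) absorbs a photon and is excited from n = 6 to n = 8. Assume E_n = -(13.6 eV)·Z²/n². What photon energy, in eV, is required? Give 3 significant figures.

5.95 eV

The Bohr energies scale as Z², so for Z = 6: E_n = −489.6/n² eV.
E_8 = −489.6/64 = −7.650 eV and E_6 = −489.6/36 = −13.60 eV.
The photon energy is |E_8 − E_6| = 5.95 eV.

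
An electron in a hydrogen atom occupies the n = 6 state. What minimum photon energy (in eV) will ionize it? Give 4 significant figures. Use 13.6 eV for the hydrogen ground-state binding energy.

0.3778 eV

E_6 = −13.60/36 = −0.3778 eV, so ionization (to E = 0) requires 0.3778 eV.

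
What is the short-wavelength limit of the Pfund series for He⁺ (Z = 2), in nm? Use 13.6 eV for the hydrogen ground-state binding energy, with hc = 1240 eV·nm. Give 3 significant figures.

The Pfund series has lower level n_f = 5; the series limit corresponds to n_i → ∞.
ΔE_max = 13.6 × 4 / 5² = 2.176 eV.
λ_min = 1240 / 2.176 = 570 nm.

570 nm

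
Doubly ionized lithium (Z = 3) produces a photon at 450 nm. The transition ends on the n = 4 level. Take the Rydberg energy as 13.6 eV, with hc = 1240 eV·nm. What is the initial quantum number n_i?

n_i = 5

The photon energy is ΔE = hc/λ = 1240 / 450 = 2.756 eV.
With Z = 3, ΔE = 122.4 × (1/n_f² − 1/n_i²), so 1/n_f² − 1/n_i² = 0.02251.
With n_f = 4: 1/n_i² = 1/16 − 0.02251 = 0.03999, so n_i ≈ 5.00.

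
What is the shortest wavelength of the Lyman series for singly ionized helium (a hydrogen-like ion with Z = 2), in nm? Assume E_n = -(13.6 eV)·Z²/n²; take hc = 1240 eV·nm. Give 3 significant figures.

22.8 nm

The Lyman series has lower level n_f = 1; the series limit corresponds to n_i → ∞.
ΔE_max = 13.6 × 4 / 1² = 54.40 eV.
λ_min = 1240 / 54.40 = 22.8 nm.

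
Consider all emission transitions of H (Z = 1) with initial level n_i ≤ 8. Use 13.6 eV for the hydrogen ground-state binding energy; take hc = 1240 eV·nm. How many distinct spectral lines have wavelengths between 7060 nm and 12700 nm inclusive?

3

Enumerate all n_i → n_f pairs with 1 ≤ n_f < n_i ≤ 8 and compute λ = 1240 / [13.6·1·(1/n_f² − 1/n_i²)].
Lines falling in [7060, 12700] nm: 6→5 (7460 nm), 8→6 (7503 nm), 7→6 (12370 nm).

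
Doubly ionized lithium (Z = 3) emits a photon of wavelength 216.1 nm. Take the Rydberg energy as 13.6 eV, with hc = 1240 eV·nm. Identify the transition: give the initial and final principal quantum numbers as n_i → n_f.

The photon energy is ΔE = hc/λ = 1240 / 216.1 = 5.738 eV.
With Z = 3, ΔE = 122.4 × (1/n_f² − 1/n_i²), so 1/n_f² − 1/n_i² = 0.04688.
Trying n_f = 4 gives 1/n_i² = 0.01562, i.e. n_i ≈ 8; this pair matches.

n_i = 8, n_f = 4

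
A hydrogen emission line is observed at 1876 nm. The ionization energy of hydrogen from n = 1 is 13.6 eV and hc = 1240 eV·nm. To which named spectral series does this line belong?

Paschen

ΔE = 1240/1876 = 0.6610 eV.
This matches 13.6 × (1/3² − 1/4²), so n_f = 3: the Paschen series.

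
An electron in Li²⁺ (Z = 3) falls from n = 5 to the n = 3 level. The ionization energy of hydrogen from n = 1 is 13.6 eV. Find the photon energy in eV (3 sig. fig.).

8.70 eV

The Bohr energies scale as Z², so for Z = 3: E_n = −122.4/n² eV.
E_5 = −122.4/25 = −4.896 eV and E_3 = −122.4/9 = −13.60 eV.
The photon energy is |E_5 − E_3| = 8.70 eV.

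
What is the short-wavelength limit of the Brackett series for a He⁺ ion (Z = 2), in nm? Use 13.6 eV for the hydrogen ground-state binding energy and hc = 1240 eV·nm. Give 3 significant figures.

The Brackett series has lower level n_f = 4; the series limit corresponds to n_i → ∞.
ΔE_max = 13.6 × 4 / 4² = 3.400 eV.
λ_min = 1240 / 3.400 = 365 nm.

365 nm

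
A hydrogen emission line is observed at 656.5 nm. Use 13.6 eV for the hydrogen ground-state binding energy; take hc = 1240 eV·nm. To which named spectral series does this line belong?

Balmer

ΔE = 1240/656.5 = 1.889 eV.
This matches 13.6 × (1/2² − 1/3²), so n_f = 2: the Balmer series.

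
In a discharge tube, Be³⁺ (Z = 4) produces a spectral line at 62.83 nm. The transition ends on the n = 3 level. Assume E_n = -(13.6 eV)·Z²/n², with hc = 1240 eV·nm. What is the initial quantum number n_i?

n_i = 7

The photon energy is ΔE = hc/λ = 1240 / 62.83 = 19.74 eV.
With Z = 4, ΔE = 217.6 × (1/n_f² − 1/n_i²), so 1/n_f² − 1/n_i² = 0.09070.
With n_f = 3: 1/n_i² = 1/9 − 0.09070 = 0.02041, so n_i ≈ 7.00.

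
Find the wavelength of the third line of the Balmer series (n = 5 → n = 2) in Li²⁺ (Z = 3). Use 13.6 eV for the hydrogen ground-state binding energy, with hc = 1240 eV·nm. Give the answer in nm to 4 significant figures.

The Balmer series terminates on n_f = 2; the third line has n_i = 2+3 = 5.
ΔE = 122.4 × (1/2² − 1/5²) = 25.70 eV.
λ = 1240 / 25.70 = 48.24 nm.

48.24 nm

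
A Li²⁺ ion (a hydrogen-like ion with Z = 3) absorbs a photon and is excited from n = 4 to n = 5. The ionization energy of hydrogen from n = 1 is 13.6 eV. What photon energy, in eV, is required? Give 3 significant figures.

The Bohr energies scale as Z², so for Z = 3: E_n = −122.4/n² eV.
E_5 = −122.4/25 = −4.896 eV and E_4 = −122.4/16 = −7.650 eV.
The photon energy is |E_5 − E_4| = 2.75 eV.

2.75 eV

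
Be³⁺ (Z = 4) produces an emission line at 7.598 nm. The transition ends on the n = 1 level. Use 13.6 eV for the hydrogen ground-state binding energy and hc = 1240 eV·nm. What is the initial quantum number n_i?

n_i = 2

The photon energy is ΔE = hc/λ = 1240 / 7.598 = 163.2 eV.
With Z = 4, ΔE = 217.6 × (1/n_f² − 1/n_i²), so 1/n_f² − 1/n_i² = 0.7500.
With n_f = 1: 1/n_i² = 1/1 − 0.7500 = 0.2500, so n_i ≈ 2.00.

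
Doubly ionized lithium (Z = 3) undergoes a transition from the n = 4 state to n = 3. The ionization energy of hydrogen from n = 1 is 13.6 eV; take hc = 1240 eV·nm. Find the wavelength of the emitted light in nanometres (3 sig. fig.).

208 nm

For Z = 3 the level energies scale as Z², so the effective Rydberg energy is 13.6 × 9 = 122.4 eV.
ΔE = 122.4 × (1/3² − 1/4²) = 122.4 × 0.04861 = 5.950 eV.
λ = hc/ΔE = 1240 / 5.950 = 208 nm.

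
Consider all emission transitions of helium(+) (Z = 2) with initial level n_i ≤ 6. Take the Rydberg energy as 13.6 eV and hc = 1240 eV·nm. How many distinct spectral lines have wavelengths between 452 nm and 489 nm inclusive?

1

Enumerate all n_i → n_f pairs with 1 ≤ n_f < n_i ≤ 6 and compute λ = 1240 / [13.6·4·(1/n_f² − 1/n_i²)].
Lines falling in [452, 489] nm: 4→3 (468.9 nm).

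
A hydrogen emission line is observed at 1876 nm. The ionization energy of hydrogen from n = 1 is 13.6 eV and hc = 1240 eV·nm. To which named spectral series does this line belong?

Paschen

ΔE = 1240/1876 = 0.6610 eV.
This matches 13.6 × (1/3² − 1/4²), so n_f = 3: the Paschen series.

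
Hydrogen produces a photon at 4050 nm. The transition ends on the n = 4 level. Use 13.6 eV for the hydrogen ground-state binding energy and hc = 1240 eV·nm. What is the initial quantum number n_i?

n_i = 5

The photon energy is ΔE = hc/λ = 1240 / 4050 = 0.3062 eV.
With Z = 1, ΔE = 13.60 × (1/n_f² − 1/n_i²), so 1/n_f² − 1/n_i² = 0.02251.
With n_f = 4: 1/n_i² = 1/16 − 0.02251 = 0.03999, so n_i ≈ 5.00.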